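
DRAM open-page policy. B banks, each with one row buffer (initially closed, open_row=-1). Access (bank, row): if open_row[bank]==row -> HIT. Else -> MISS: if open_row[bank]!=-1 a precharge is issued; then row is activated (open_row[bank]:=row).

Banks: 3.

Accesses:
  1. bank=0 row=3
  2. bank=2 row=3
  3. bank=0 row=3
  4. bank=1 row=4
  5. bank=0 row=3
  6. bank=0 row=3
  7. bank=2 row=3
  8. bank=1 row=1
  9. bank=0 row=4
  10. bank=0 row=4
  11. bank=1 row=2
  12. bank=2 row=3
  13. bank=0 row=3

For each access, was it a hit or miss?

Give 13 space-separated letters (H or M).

Acc 1: bank0 row3 -> MISS (open row3); precharges=0
Acc 2: bank2 row3 -> MISS (open row3); precharges=0
Acc 3: bank0 row3 -> HIT
Acc 4: bank1 row4 -> MISS (open row4); precharges=0
Acc 5: bank0 row3 -> HIT
Acc 6: bank0 row3 -> HIT
Acc 7: bank2 row3 -> HIT
Acc 8: bank1 row1 -> MISS (open row1); precharges=1
Acc 9: bank0 row4 -> MISS (open row4); precharges=2
Acc 10: bank0 row4 -> HIT
Acc 11: bank1 row2 -> MISS (open row2); precharges=3
Acc 12: bank2 row3 -> HIT
Acc 13: bank0 row3 -> MISS (open row3); precharges=4

Answer: M M H M H H H M M H M H M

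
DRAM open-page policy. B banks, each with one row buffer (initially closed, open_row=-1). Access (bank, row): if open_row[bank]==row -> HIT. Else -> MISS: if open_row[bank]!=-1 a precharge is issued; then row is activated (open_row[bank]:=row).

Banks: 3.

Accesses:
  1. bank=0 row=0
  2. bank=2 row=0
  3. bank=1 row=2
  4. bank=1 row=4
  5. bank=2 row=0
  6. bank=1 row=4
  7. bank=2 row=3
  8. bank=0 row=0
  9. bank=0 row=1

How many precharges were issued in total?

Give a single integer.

Answer: 3

Derivation:
Acc 1: bank0 row0 -> MISS (open row0); precharges=0
Acc 2: bank2 row0 -> MISS (open row0); precharges=0
Acc 3: bank1 row2 -> MISS (open row2); precharges=0
Acc 4: bank1 row4 -> MISS (open row4); precharges=1
Acc 5: bank2 row0 -> HIT
Acc 6: bank1 row4 -> HIT
Acc 7: bank2 row3 -> MISS (open row3); precharges=2
Acc 8: bank0 row0 -> HIT
Acc 9: bank0 row1 -> MISS (open row1); precharges=3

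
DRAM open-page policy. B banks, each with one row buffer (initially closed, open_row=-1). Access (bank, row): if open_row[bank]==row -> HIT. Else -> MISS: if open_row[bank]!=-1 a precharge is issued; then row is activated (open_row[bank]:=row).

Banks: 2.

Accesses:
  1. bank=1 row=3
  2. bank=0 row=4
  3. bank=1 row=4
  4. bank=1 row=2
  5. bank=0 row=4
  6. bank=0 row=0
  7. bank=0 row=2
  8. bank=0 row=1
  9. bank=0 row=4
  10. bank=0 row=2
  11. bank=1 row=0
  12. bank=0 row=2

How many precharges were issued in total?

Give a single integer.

Acc 1: bank1 row3 -> MISS (open row3); precharges=0
Acc 2: bank0 row4 -> MISS (open row4); precharges=0
Acc 3: bank1 row4 -> MISS (open row4); precharges=1
Acc 4: bank1 row2 -> MISS (open row2); precharges=2
Acc 5: bank0 row4 -> HIT
Acc 6: bank0 row0 -> MISS (open row0); precharges=3
Acc 7: bank0 row2 -> MISS (open row2); precharges=4
Acc 8: bank0 row1 -> MISS (open row1); precharges=5
Acc 9: bank0 row4 -> MISS (open row4); precharges=6
Acc 10: bank0 row2 -> MISS (open row2); precharges=7
Acc 11: bank1 row0 -> MISS (open row0); precharges=8
Acc 12: bank0 row2 -> HIT

Answer: 8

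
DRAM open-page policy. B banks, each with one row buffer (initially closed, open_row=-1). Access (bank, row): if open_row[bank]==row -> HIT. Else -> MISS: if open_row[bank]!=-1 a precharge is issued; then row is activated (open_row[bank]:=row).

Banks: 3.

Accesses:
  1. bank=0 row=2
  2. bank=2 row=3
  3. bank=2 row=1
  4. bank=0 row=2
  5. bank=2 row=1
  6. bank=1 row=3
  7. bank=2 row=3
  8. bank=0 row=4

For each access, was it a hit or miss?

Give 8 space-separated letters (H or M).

Acc 1: bank0 row2 -> MISS (open row2); precharges=0
Acc 2: bank2 row3 -> MISS (open row3); precharges=0
Acc 3: bank2 row1 -> MISS (open row1); precharges=1
Acc 4: bank0 row2 -> HIT
Acc 5: bank2 row1 -> HIT
Acc 6: bank1 row3 -> MISS (open row3); precharges=1
Acc 7: bank2 row3 -> MISS (open row3); precharges=2
Acc 8: bank0 row4 -> MISS (open row4); precharges=3

Answer: M M M H H M M M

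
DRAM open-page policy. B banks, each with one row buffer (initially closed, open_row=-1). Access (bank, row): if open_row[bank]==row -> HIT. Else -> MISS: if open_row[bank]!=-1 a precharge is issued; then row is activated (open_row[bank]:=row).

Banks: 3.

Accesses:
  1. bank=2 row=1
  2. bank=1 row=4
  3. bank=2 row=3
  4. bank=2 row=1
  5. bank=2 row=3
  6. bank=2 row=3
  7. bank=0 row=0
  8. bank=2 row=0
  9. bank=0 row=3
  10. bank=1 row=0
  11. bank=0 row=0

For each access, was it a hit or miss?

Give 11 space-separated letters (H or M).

Answer: M M M M M H M M M M M

Derivation:
Acc 1: bank2 row1 -> MISS (open row1); precharges=0
Acc 2: bank1 row4 -> MISS (open row4); precharges=0
Acc 3: bank2 row3 -> MISS (open row3); precharges=1
Acc 4: bank2 row1 -> MISS (open row1); precharges=2
Acc 5: bank2 row3 -> MISS (open row3); precharges=3
Acc 6: bank2 row3 -> HIT
Acc 7: bank0 row0 -> MISS (open row0); precharges=3
Acc 8: bank2 row0 -> MISS (open row0); precharges=4
Acc 9: bank0 row3 -> MISS (open row3); precharges=5
Acc 10: bank1 row0 -> MISS (open row0); precharges=6
Acc 11: bank0 row0 -> MISS (open row0); precharges=7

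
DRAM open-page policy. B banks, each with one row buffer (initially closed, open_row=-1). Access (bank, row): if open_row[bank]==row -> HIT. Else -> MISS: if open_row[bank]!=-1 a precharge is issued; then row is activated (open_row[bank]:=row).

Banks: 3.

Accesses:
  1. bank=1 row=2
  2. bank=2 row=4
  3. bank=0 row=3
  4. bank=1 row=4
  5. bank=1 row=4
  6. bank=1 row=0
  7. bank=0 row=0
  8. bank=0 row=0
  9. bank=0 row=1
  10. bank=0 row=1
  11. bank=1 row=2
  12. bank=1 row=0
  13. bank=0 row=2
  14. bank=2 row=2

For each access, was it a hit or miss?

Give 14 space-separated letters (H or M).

Acc 1: bank1 row2 -> MISS (open row2); precharges=0
Acc 2: bank2 row4 -> MISS (open row4); precharges=0
Acc 3: bank0 row3 -> MISS (open row3); precharges=0
Acc 4: bank1 row4 -> MISS (open row4); precharges=1
Acc 5: bank1 row4 -> HIT
Acc 6: bank1 row0 -> MISS (open row0); precharges=2
Acc 7: bank0 row0 -> MISS (open row0); precharges=3
Acc 8: bank0 row0 -> HIT
Acc 9: bank0 row1 -> MISS (open row1); precharges=4
Acc 10: bank0 row1 -> HIT
Acc 11: bank1 row2 -> MISS (open row2); precharges=5
Acc 12: bank1 row0 -> MISS (open row0); precharges=6
Acc 13: bank0 row2 -> MISS (open row2); precharges=7
Acc 14: bank2 row2 -> MISS (open row2); precharges=8

Answer: M M M M H M M H M H M M M M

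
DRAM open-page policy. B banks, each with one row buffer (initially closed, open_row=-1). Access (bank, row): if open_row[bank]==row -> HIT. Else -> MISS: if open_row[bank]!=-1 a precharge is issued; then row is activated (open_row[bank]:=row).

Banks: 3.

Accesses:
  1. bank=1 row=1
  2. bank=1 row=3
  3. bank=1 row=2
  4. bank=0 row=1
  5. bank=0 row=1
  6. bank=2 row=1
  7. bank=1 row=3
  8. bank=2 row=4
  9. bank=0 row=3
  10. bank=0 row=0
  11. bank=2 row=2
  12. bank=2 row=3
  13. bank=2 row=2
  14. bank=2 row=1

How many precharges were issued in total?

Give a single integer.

Acc 1: bank1 row1 -> MISS (open row1); precharges=0
Acc 2: bank1 row3 -> MISS (open row3); precharges=1
Acc 3: bank1 row2 -> MISS (open row2); precharges=2
Acc 4: bank0 row1 -> MISS (open row1); precharges=2
Acc 5: bank0 row1 -> HIT
Acc 6: bank2 row1 -> MISS (open row1); precharges=2
Acc 7: bank1 row3 -> MISS (open row3); precharges=3
Acc 8: bank2 row4 -> MISS (open row4); precharges=4
Acc 9: bank0 row3 -> MISS (open row3); precharges=5
Acc 10: bank0 row0 -> MISS (open row0); precharges=6
Acc 11: bank2 row2 -> MISS (open row2); precharges=7
Acc 12: bank2 row3 -> MISS (open row3); precharges=8
Acc 13: bank2 row2 -> MISS (open row2); precharges=9
Acc 14: bank2 row1 -> MISS (open row1); precharges=10

Answer: 10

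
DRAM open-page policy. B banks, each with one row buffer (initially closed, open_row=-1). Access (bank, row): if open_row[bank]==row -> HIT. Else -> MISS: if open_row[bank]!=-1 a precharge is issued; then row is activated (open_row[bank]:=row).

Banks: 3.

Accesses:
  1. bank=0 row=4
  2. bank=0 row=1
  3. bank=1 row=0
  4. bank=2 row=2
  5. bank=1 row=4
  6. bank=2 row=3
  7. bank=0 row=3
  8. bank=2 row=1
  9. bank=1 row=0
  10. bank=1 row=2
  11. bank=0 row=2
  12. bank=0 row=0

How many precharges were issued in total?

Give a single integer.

Answer: 9

Derivation:
Acc 1: bank0 row4 -> MISS (open row4); precharges=0
Acc 2: bank0 row1 -> MISS (open row1); precharges=1
Acc 3: bank1 row0 -> MISS (open row0); precharges=1
Acc 4: bank2 row2 -> MISS (open row2); precharges=1
Acc 5: bank1 row4 -> MISS (open row4); precharges=2
Acc 6: bank2 row3 -> MISS (open row3); precharges=3
Acc 7: bank0 row3 -> MISS (open row3); precharges=4
Acc 8: bank2 row1 -> MISS (open row1); precharges=5
Acc 9: bank1 row0 -> MISS (open row0); precharges=6
Acc 10: bank1 row2 -> MISS (open row2); precharges=7
Acc 11: bank0 row2 -> MISS (open row2); precharges=8
Acc 12: bank0 row0 -> MISS (open row0); precharges=9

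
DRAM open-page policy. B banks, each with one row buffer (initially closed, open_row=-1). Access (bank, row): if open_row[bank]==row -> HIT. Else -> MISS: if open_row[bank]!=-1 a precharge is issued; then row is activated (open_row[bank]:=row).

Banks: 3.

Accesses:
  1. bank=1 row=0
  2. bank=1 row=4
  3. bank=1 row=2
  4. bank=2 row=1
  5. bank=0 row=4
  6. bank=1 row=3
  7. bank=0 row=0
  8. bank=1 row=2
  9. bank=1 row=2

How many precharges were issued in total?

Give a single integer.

Answer: 5

Derivation:
Acc 1: bank1 row0 -> MISS (open row0); precharges=0
Acc 2: bank1 row4 -> MISS (open row4); precharges=1
Acc 3: bank1 row2 -> MISS (open row2); precharges=2
Acc 4: bank2 row1 -> MISS (open row1); precharges=2
Acc 5: bank0 row4 -> MISS (open row4); precharges=2
Acc 6: bank1 row3 -> MISS (open row3); precharges=3
Acc 7: bank0 row0 -> MISS (open row0); precharges=4
Acc 8: bank1 row2 -> MISS (open row2); precharges=5
Acc 9: bank1 row2 -> HIT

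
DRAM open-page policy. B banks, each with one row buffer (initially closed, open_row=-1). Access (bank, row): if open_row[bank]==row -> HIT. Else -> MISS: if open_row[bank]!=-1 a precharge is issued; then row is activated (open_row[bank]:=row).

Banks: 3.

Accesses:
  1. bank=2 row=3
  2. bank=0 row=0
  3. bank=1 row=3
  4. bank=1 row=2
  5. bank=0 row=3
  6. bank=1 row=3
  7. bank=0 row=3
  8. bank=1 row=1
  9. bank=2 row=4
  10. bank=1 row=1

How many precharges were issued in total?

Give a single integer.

Answer: 5

Derivation:
Acc 1: bank2 row3 -> MISS (open row3); precharges=0
Acc 2: bank0 row0 -> MISS (open row0); precharges=0
Acc 3: bank1 row3 -> MISS (open row3); precharges=0
Acc 4: bank1 row2 -> MISS (open row2); precharges=1
Acc 5: bank0 row3 -> MISS (open row3); precharges=2
Acc 6: bank1 row3 -> MISS (open row3); precharges=3
Acc 7: bank0 row3 -> HIT
Acc 8: bank1 row1 -> MISS (open row1); precharges=4
Acc 9: bank2 row4 -> MISS (open row4); precharges=5
Acc 10: bank1 row1 -> HIT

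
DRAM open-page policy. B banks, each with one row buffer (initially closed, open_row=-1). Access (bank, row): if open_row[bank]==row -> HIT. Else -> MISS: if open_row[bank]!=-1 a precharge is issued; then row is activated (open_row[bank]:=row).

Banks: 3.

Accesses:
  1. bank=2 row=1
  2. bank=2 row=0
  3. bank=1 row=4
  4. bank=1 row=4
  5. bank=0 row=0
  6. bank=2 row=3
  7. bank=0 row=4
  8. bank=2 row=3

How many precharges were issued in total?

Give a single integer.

Answer: 3

Derivation:
Acc 1: bank2 row1 -> MISS (open row1); precharges=0
Acc 2: bank2 row0 -> MISS (open row0); precharges=1
Acc 3: bank1 row4 -> MISS (open row4); precharges=1
Acc 4: bank1 row4 -> HIT
Acc 5: bank0 row0 -> MISS (open row0); precharges=1
Acc 6: bank2 row3 -> MISS (open row3); precharges=2
Acc 7: bank0 row4 -> MISS (open row4); precharges=3
Acc 8: bank2 row3 -> HIT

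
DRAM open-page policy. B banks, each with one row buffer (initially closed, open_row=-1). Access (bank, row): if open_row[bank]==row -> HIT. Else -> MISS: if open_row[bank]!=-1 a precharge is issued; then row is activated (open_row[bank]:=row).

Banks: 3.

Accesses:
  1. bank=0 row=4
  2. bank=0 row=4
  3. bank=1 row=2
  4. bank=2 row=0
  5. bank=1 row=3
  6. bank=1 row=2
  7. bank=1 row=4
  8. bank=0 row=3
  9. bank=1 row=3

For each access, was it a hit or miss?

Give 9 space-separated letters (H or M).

Acc 1: bank0 row4 -> MISS (open row4); precharges=0
Acc 2: bank0 row4 -> HIT
Acc 3: bank1 row2 -> MISS (open row2); precharges=0
Acc 4: bank2 row0 -> MISS (open row0); precharges=0
Acc 5: bank1 row3 -> MISS (open row3); precharges=1
Acc 6: bank1 row2 -> MISS (open row2); precharges=2
Acc 7: bank1 row4 -> MISS (open row4); precharges=3
Acc 8: bank0 row3 -> MISS (open row3); precharges=4
Acc 9: bank1 row3 -> MISS (open row3); precharges=5

Answer: M H M M M M M M M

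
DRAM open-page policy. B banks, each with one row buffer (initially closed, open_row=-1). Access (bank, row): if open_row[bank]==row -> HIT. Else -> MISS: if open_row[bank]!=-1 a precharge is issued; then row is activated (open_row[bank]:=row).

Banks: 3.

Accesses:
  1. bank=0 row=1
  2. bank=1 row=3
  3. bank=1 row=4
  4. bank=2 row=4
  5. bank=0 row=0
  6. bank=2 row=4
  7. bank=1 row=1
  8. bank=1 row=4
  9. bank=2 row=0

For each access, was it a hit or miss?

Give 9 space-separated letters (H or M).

Answer: M M M M M H M M M

Derivation:
Acc 1: bank0 row1 -> MISS (open row1); precharges=0
Acc 2: bank1 row3 -> MISS (open row3); precharges=0
Acc 3: bank1 row4 -> MISS (open row4); precharges=1
Acc 4: bank2 row4 -> MISS (open row4); precharges=1
Acc 5: bank0 row0 -> MISS (open row0); precharges=2
Acc 6: bank2 row4 -> HIT
Acc 7: bank1 row1 -> MISS (open row1); precharges=3
Acc 8: bank1 row4 -> MISS (open row4); precharges=4
Acc 9: bank2 row0 -> MISS (open row0); precharges=5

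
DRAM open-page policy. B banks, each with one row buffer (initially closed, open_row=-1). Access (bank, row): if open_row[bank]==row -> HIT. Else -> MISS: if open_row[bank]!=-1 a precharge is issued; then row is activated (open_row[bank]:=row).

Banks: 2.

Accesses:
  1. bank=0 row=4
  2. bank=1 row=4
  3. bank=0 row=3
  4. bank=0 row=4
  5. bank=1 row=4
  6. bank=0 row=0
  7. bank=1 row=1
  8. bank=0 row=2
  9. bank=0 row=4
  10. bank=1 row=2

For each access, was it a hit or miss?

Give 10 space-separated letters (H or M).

Answer: M M M M H M M M M M

Derivation:
Acc 1: bank0 row4 -> MISS (open row4); precharges=0
Acc 2: bank1 row4 -> MISS (open row4); precharges=0
Acc 3: bank0 row3 -> MISS (open row3); precharges=1
Acc 4: bank0 row4 -> MISS (open row4); precharges=2
Acc 5: bank1 row4 -> HIT
Acc 6: bank0 row0 -> MISS (open row0); precharges=3
Acc 7: bank1 row1 -> MISS (open row1); precharges=4
Acc 8: bank0 row2 -> MISS (open row2); precharges=5
Acc 9: bank0 row4 -> MISS (open row4); precharges=6
Acc 10: bank1 row2 -> MISS (open row2); precharges=7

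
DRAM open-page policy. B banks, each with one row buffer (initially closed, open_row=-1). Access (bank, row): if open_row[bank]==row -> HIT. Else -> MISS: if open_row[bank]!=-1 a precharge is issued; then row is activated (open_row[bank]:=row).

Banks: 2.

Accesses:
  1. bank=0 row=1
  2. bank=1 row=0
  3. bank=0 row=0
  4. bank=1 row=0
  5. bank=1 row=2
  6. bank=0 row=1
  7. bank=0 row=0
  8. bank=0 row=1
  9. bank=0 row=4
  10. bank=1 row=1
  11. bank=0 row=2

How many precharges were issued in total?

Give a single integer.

Answer: 8

Derivation:
Acc 1: bank0 row1 -> MISS (open row1); precharges=0
Acc 2: bank1 row0 -> MISS (open row0); precharges=0
Acc 3: bank0 row0 -> MISS (open row0); precharges=1
Acc 4: bank1 row0 -> HIT
Acc 5: bank1 row2 -> MISS (open row2); precharges=2
Acc 6: bank0 row1 -> MISS (open row1); precharges=3
Acc 7: bank0 row0 -> MISS (open row0); precharges=4
Acc 8: bank0 row1 -> MISS (open row1); precharges=5
Acc 9: bank0 row4 -> MISS (open row4); precharges=6
Acc 10: bank1 row1 -> MISS (open row1); precharges=7
Acc 11: bank0 row2 -> MISS (open row2); precharges=8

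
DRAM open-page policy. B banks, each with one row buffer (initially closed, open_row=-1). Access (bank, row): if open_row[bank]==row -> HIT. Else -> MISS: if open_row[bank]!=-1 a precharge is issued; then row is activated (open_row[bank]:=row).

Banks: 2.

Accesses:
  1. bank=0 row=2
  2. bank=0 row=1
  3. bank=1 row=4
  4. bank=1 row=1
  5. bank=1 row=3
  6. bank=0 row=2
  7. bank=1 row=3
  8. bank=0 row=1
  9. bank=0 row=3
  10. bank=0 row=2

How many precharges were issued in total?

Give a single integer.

Answer: 7

Derivation:
Acc 1: bank0 row2 -> MISS (open row2); precharges=0
Acc 2: bank0 row1 -> MISS (open row1); precharges=1
Acc 3: bank1 row4 -> MISS (open row4); precharges=1
Acc 4: bank1 row1 -> MISS (open row1); precharges=2
Acc 5: bank1 row3 -> MISS (open row3); precharges=3
Acc 6: bank0 row2 -> MISS (open row2); precharges=4
Acc 7: bank1 row3 -> HIT
Acc 8: bank0 row1 -> MISS (open row1); precharges=5
Acc 9: bank0 row3 -> MISS (open row3); precharges=6
Acc 10: bank0 row2 -> MISS (open row2); precharges=7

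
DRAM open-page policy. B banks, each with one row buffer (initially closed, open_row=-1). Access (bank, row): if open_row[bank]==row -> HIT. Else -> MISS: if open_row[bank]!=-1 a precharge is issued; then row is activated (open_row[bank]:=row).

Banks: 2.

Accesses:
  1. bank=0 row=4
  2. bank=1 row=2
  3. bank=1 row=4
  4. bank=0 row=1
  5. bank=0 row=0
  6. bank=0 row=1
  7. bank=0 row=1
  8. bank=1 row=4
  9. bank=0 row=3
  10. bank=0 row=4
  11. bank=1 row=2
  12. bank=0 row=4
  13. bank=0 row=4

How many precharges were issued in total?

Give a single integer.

Acc 1: bank0 row4 -> MISS (open row4); precharges=0
Acc 2: bank1 row2 -> MISS (open row2); precharges=0
Acc 3: bank1 row4 -> MISS (open row4); precharges=1
Acc 4: bank0 row1 -> MISS (open row1); precharges=2
Acc 5: bank0 row0 -> MISS (open row0); precharges=3
Acc 6: bank0 row1 -> MISS (open row1); precharges=4
Acc 7: bank0 row1 -> HIT
Acc 8: bank1 row4 -> HIT
Acc 9: bank0 row3 -> MISS (open row3); precharges=5
Acc 10: bank0 row4 -> MISS (open row4); precharges=6
Acc 11: bank1 row2 -> MISS (open row2); precharges=7
Acc 12: bank0 row4 -> HIT
Acc 13: bank0 row4 -> HIT

Answer: 7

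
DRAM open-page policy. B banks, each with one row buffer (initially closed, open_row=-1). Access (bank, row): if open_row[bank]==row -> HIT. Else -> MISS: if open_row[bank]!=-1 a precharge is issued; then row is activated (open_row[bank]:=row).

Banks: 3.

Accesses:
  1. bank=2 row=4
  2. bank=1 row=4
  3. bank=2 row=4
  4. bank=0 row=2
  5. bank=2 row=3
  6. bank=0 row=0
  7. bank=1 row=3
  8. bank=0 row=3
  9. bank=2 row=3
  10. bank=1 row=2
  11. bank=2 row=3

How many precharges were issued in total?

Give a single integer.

Acc 1: bank2 row4 -> MISS (open row4); precharges=0
Acc 2: bank1 row4 -> MISS (open row4); precharges=0
Acc 3: bank2 row4 -> HIT
Acc 4: bank0 row2 -> MISS (open row2); precharges=0
Acc 5: bank2 row3 -> MISS (open row3); precharges=1
Acc 6: bank0 row0 -> MISS (open row0); precharges=2
Acc 7: bank1 row3 -> MISS (open row3); precharges=3
Acc 8: bank0 row3 -> MISS (open row3); precharges=4
Acc 9: bank2 row3 -> HIT
Acc 10: bank1 row2 -> MISS (open row2); precharges=5
Acc 11: bank2 row3 -> HIT

Answer: 5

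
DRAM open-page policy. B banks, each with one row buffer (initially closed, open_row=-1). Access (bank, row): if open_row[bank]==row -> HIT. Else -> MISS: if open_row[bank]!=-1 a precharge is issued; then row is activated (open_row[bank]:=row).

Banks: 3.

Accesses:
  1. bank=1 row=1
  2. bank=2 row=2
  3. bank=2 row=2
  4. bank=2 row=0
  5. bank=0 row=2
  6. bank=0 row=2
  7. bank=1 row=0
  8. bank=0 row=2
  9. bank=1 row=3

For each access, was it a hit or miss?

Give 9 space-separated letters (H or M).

Acc 1: bank1 row1 -> MISS (open row1); precharges=0
Acc 2: bank2 row2 -> MISS (open row2); precharges=0
Acc 3: bank2 row2 -> HIT
Acc 4: bank2 row0 -> MISS (open row0); precharges=1
Acc 5: bank0 row2 -> MISS (open row2); precharges=1
Acc 6: bank0 row2 -> HIT
Acc 7: bank1 row0 -> MISS (open row0); precharges=2
Acc 8: bank0 row2 -> HIT
Acc 9: bank1 row3 -> MISS (open row3); precharges=3

Answer: M M H M M H M H M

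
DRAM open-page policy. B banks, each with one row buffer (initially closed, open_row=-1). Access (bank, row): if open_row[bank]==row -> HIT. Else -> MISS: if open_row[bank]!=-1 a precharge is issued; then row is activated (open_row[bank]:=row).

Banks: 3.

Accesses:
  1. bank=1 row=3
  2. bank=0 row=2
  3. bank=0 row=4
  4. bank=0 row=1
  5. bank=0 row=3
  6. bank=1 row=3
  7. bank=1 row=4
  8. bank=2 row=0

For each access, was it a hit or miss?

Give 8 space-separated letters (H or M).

Answer: M M M M M H M M

Derivation:
Acc 1: bank1 row3 -> MISS (open row3); precharges=0
Acc 2: bank0 row2 -> MISS (open row2); precharges=0
Acc 3: bank0 row4 -> MISS (open row4); precharges=1
Acc 4: bank0 row1 -> MISS (open row1); precharges=2
Acc 5: bank0 row3 -> MISS (open row3); precharges=3
Acc 6: bank1 row3 -> HIT
Acc 7: bank1 row4 -> MISS (open row4); precharges=4
Acc 8: bank2 row0 -> MISS (open row0); precharges=4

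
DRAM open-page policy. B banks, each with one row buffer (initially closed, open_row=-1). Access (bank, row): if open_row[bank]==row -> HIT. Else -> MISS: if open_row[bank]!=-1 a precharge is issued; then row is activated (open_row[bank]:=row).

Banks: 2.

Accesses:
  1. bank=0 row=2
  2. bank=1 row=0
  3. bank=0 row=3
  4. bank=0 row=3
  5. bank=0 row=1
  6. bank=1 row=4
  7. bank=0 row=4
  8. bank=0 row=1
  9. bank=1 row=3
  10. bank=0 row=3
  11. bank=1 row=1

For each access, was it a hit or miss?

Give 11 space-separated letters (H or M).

Acc 1: bank0 row2 -> MISS (open row2); precharges=0
Acc 2: bank1 row0 -> MISS (open row0); precharges=0
Acc 3: bank0 row3 -> MISS (open row3); precharges=1
Acc 4: bank0 row3 -> HIT
Acc 5: bank0 row1 -> MISS (open row1); precharges=2
Acc 6: bank1 row4 -> MISS (open row4); precharges=3
Acc 7: bank0 row4 -> MISS (open row4); precharges=4
Acc 8: bank0 row1 -> MISS (open row1); precharges=5
Acc 9: bank1 row3 -> MISS (open row3); precharges=6
Acc 10: bank0 row3 -> MISS (open row3); precharges=7
Acc 11: bank1 row1 -> MISS (open row1); precharges=8

Answer: M M M H M M M M M M M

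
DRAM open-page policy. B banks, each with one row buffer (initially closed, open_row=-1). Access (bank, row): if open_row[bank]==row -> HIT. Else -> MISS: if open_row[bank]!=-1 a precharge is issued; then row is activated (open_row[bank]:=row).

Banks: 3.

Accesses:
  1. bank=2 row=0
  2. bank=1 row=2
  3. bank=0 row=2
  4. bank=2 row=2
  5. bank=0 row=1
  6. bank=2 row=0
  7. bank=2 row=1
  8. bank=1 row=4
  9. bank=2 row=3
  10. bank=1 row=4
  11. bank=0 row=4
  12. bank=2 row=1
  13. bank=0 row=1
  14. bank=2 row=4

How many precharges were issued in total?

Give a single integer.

Answer: 10

Derivation:
Acc 1: bank2 row0 -> MISS (open row0); precharges=0
Acc 2: bank1 row2 -> MISS (open row2); precharges=0
Acc 3: bank0 row2 -> MISS (open row2); precharges=0
Acc 4: bank2 row2 -> MISS (open row2); precharges=1
Acc 5: bank0 row1 -> MISS (open row1); precharges=2
Acc 6: bank2 row0 -> MISS (open row0); precharges=3
Acc 7: bank2 row1 -> MISS (open row1); precharges=4
Acc 8: bank1 row4 -> MISS (open row4); precharges=5
Acc 9: bank2 row3 -> MISS (open row3); precharges=6
Acc 10: bank1 row4 -> HIT
Acc 11: bank0 row4 -> MISS (open row4); precharges=7
Acc 12: bank2 row1 -> MISS (open row1); precharges=8
Acc 13: bank0 row1 -> MISS (open row1); precharges=9
Acc 14: bank2 row4 -> MISS (open row4); precharges=10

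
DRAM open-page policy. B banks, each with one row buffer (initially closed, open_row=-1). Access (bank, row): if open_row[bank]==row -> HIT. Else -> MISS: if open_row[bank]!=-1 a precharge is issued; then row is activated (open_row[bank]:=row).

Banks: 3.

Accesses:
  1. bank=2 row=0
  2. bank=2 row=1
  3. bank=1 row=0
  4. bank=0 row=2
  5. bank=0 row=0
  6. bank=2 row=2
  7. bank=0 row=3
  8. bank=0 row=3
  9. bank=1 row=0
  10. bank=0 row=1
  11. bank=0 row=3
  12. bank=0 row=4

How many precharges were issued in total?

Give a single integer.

Answer: 7

Derivation:
Acc 1: bank2 row0 -> MISS (open row0); precharges=0
Acc 2: bank2 row1 -> MISS (open row1); precharges=1
Acc 3: bank1 row0 -> MISS (open row0); precharges=1
Acc 4: bank0 row2 -> MISS (open row2); precharges=1
Acc 5: bank0 row0 -> MISS (open row0); precharges=2
Acc 6: bank2 row2 -> MISS (open row2); precharges=3
Acc 7: bank0 row3 -> MISS (open row3); precharges=4
Acc 8: bank0 row3 -> HIT
Acc 9: bank1 row0 -> HIT
Acc 10: bank0 row1 -> MISS (open row1); precharges=5
Acc 11: bank0 row3 -> MISS (open row3); precharges=6
Acc 12: bank0 row4 -> MISS (open row4); precharges=7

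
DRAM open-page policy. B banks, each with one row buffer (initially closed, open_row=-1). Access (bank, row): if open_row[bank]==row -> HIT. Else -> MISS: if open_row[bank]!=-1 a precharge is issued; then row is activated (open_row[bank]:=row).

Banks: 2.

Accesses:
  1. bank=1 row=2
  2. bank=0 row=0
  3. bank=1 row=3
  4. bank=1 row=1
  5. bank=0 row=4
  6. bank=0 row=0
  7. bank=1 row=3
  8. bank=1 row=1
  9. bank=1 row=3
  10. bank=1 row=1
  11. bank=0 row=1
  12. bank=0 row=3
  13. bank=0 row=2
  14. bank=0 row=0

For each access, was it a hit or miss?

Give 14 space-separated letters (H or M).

Acc 1: bank1 row2 -> MISS (open row2); precharges=0
Acc 2: bank0 row0 -> MISS (open row0); precharges=0
Acc 3: bank1 row3 -> MISS (open row3); precharges=1
Acc 4: bank1 row1 -> MISS (open row1); precharges=2
Acc 5: bank0 row4 -> MISS (open row4); precharges=3
Acc 6: bank0 row0 -> MISS (open row0); precharges=4
Acc 7: bank1 row3 -> MISS (open row3); precharges=5
Acc 8: bank1 row1 -> MISS (open row1); precharges=6
Acc 9: bank1 row3 -> MISS (open row3); precharges=7
Acc 10: bank1 row1 -> MISS (open row1); precharges=8
Acc 11: bank0 row1 -> MISS (open row1); precharges=9
Acc 12: bank0 row3 -> MISS (open row3); precharges=10
Acc 13: bank0 row2 -> MISS (open row2); precharges=11
Acc 14: bank0 row0 -> MISS (open row0); precharges=12

Answer: M M M M M M M M M M M M M M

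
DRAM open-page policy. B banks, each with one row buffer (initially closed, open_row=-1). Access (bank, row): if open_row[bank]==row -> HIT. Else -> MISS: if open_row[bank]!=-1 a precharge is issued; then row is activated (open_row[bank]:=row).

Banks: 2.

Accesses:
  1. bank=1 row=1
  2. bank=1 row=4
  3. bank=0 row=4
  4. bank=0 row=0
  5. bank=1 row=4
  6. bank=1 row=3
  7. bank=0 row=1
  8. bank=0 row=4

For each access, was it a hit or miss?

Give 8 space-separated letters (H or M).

Acc 1: bank1 row1 -> MISS (open row1); precharges=0
Acc 2: bank1 row4 -> MISS (open row4); precharges=1
Acc 3: bank0 row4 -> MISS (open row4); precharges=1
Acc 4: bank0 row0 -> MISS (open row0); precharges=2
Acc 5: bank1 row4 -> HIT
Acc 6: bank1 row3 -> MISS (open row3); precharges=3
Acc 7: bank0 row1 -> MISS (open row1); precharges=4
Acc 8: bank0 row4 -> MISS (open row4); precharges=5

Answer: M M M M H M M M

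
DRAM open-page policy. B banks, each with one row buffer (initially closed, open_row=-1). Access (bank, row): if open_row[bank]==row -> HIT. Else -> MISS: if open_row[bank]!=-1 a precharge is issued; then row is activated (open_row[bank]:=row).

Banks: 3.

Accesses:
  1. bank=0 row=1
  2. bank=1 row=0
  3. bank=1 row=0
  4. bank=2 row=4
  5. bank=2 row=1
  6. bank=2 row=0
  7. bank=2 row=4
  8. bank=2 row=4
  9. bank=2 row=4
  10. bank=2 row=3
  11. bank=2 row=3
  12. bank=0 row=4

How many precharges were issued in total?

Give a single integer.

Answer: 5

Derivation:
Acc 1: bank0 row1 -> MISS (open row1); precharges=0
Acc 2: bank1 row0 -> MISS (open row0); precharges=0
Acc 3: bank1 row0 -> HIT
Acc 4: bank2 row4 -> MISS (open row4); precharges=0
Acc 5: bank2 row1 -> MISS (open row1); precharges=1
Acc 6: bank2 row0 -> MISS (open row0); precharges=2
Acc 7: bank2 row4 -> MISS (open row4); precharges=3
Acc 8: bank2 row4 -> HIT
Acc 9: bank2 row4 -> HIT
Acc 10: bank2 row3 -> MISS (open row3); precharges=4
Acc 11: bank2 row3 -> HIT
Acc 12: bank0 row4 -> MISS (open row4); precharges=5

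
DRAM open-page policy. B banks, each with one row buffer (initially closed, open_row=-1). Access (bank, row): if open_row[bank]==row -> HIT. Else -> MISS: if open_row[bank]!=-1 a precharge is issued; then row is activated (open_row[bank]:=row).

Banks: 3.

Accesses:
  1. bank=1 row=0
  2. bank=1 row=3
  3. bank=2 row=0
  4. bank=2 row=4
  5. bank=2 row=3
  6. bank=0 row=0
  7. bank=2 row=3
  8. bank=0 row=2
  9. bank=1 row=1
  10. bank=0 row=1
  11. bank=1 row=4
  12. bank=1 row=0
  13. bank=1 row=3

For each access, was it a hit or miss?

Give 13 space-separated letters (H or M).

Answer: M M M M M M H M M M M M M

Derivation:
Acc 1: bank1 row0 -> MISS (open row0); precharges=0
Acc 2: bank1 row3 -> MISS (open row3); precharges=1
Acc 3: bank2 row0 -> MISS (open row0); precharges=1
Acc 4: bank2 row4 -> MISS (open row4); precharges=2
Acc 5: bank2 row3 -> MISS (open row3); precharges=3
Acc 6: bank0 row0 -> MISS (open row0); precharges=3
Acc 7: bank2 row3 -> HIT
Acc 8: bank0 row2 -> MISS (open row2); precharges=4
Acc 9: bank1 row1 -> MISS (open row1); precharges=5
Acc 10: bank0 row1 -> MISS (open row1); precharges=6
Acc 11: bank1 row4 -> MISS (open row4); precharges=7
Acc 12: bank1 row0 -> MISS (open row0); precharges=8
Acc 13: bank1 row3 -> MISS (open row3); precharges=9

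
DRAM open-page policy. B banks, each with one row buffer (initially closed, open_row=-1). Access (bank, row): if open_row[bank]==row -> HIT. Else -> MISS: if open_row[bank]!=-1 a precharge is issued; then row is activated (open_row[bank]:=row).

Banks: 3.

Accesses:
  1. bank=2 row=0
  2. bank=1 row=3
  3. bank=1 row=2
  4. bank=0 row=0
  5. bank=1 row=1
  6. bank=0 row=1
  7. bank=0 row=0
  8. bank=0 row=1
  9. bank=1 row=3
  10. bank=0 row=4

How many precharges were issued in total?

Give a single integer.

Acc 1: bank2 row0 -> MISS (open row0); precharges=0
Acc 2: bank1 row3 -> MISS (open row3); precharges=0
Acc 3: bank1 row2 -> MISS (open row2); precharges=1
Acc 4: bank0 row0 -> MISS (open row0); precharges=1
Acc 5: bank1 row1 -> MISS (open row1); precharges=2
Acc 6: bank0 row1 -> MISS (open row1); precharges=3
Acc 7: bank0 row0 -> MISS (open row0); precharges=4
Acc 8: bank0 row1 -> MISS (open row1); precharges=5
Acc 9: bank1 row3 -> MISS (open row3); precharges=6
Acc 10: bank0 row4 -> MISS (open row4); precharges=7

Answer: 7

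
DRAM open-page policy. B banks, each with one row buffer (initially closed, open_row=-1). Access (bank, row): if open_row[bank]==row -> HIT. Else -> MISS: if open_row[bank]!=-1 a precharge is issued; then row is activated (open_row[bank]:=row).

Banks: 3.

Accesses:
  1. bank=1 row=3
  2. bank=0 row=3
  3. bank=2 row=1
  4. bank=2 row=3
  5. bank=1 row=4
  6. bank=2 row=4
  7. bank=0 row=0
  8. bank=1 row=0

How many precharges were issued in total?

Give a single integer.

Acc 1: bank1 row3 -> MISS (open row3); precharges=0
Acc 2: bank0 row3 -> MISS (open row3); precharges=0
Acc 3: bank2 row1 -> MISS (open row1); precharges=0
Acc 4: bank2 row3 -> MISS (open row3); precharges=1
Acc 5: bank1 row4 -> MISS (open row4); precharges=2
Acc 6: bank2 row4 -> MISS (open row4); precharges=3
Acc 7: bank0 row0 -> MISS (open row0); precharges=4
Acc 8: bank1 row0 -> MISS (open row0); precharges=5

Answer: 5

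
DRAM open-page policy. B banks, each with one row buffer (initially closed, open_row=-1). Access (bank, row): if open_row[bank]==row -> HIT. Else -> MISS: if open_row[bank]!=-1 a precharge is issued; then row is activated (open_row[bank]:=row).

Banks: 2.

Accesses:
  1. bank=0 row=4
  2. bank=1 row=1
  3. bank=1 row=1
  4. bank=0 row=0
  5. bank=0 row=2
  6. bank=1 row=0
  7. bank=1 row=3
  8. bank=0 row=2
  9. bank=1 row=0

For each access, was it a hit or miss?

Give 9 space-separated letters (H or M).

Answer: M M H M M M M H M

Derivation:
Acc 1: bank0 row4 -> MISS (open row4); precharges=0
Acc 2: bank1 row1 -> MISS (open row1); precharges=0
Acc 3: bank1 row1 -> HIT
Acc 4: bank0 row0 -> MISS (open row0); precharges=1
Acc 5: bank0 row2 -> MISS (open row2); precharges=2
Acc 6: bank1 row0 -> MISS (open row0); precharges=3
Acc 7: bank1 row3 -> MISS (open row3); precharges=4
Acc 8: bank0 row2 -> HIT
Acc 9: bank1 row0 -> MISS (open row0); precharges=5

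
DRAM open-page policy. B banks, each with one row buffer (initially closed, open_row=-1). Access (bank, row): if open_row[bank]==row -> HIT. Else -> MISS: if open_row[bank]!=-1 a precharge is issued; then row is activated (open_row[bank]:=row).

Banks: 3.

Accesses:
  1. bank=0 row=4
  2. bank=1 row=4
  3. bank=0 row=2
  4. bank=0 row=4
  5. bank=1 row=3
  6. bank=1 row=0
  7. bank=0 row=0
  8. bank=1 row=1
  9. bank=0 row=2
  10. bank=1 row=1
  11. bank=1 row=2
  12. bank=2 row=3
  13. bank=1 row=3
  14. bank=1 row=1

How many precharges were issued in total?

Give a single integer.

Answer: 10

Derivation:
Acc 1: bank0 row4 -> MISS (open row4); precharges=0
Acc 2: bank1 row4 -> MISS (open row4); precharges=0
Acc 3: bank0 row2 -> MISS (open row2); precharges=1
Acc 4: bank0 row4 -> MISS (open row4); precharges=2
Acc 5: bank1 row3 -> MISS (open row3); precharges=3
Acc 6: bank1 row0 -> MISS (open row0); precharges=4
Acc 7: bank0 row0 -> MISS (open row0); precharges=5
Acc 8: bank1 row1 -> MISS (open row1); precharges=6
Acc 9: bank0 row2 -> MISS (open row2); precharges=7
Acc 10: bank1 row1 -> HIT
Acc 11: bank1 row2 -> MISS (open row2); precharges=8
Acc 12: bank2 row3 -> MISS (open row3); precharges=8
Acc 13: bank1 row3 -> MISS (open row3); precharges=9
Acc 14: bank1 row1 -> MISS (open row1); precharges=10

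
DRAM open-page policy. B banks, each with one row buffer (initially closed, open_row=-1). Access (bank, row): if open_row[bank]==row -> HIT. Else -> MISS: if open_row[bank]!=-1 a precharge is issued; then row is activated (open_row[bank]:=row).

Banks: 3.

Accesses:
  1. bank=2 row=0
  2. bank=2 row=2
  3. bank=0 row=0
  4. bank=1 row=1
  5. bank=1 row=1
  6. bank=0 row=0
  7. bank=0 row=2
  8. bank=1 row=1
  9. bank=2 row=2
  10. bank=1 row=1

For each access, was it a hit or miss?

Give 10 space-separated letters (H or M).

Acc 1: bank2 row0 -> MISS (open row0); precharges=0
Acc 2: bank2 row2 -> MISS (open row2); precharges=1
Acc 3: bank0 row0 -> MISS (open row0); precharges=1
Acc 4: bank1 row1 -> MISS (open row1); precharges=1
Acc 5: bank1 row1 -> HIT
Acc 6: bank0 row0 -> HIT
Acc 7: bank0 row2 -> MISS (open row2); precharges=2
Acc 8: bank1 row1 -> HIT
Acc 9: bank2 row2 -> HIT
Acc 10: bank1 row1 -> HIT

Answer: M M M M H H M H H H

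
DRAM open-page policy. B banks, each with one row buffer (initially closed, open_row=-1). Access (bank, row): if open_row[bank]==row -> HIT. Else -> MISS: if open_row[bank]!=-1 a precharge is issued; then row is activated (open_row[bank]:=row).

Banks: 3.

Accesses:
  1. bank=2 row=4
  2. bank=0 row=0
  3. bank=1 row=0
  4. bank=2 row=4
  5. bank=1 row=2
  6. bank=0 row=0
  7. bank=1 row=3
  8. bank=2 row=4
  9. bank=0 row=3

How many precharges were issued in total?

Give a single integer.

Acc 1: bank2 row4 -> MISS (open row4); precharges=0
Acc 2: bank0 row0 -> MISS (open row0); precharges=0
Acc 3: bank1 row0 -> MISS (open row0); precharges=0
Acc 4: bank2 row4 -> HIT
Acc 5: bank1 row2 -> MISS (open row2); precharges=1
Acc 6: bank0 row0 -> HIT
Acc 7: bank1 row3 -> MISS (open row3); precharges=2
Acc 8: bank2 row4 -> HIT
Acc 9: bank0 row3 -> MISS (open row3); precharges=3

Answer: 3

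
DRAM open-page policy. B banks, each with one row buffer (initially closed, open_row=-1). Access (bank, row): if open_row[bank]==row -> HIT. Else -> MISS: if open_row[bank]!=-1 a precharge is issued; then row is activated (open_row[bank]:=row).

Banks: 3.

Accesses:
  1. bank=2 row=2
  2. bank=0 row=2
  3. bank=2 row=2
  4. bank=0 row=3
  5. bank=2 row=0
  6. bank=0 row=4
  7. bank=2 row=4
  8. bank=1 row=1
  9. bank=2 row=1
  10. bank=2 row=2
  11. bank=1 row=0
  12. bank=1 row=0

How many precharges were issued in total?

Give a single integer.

Acc 1: bank2 row2 -> MISS (open row2); precharges=0
Acc 2: bank0 row2 -> MISS (open row2); precharges=0
Acc 3: bank2 row2 -> HIT
Acc 4: bank0 row3 -> MISS (open row3); precharges=1
Acc 5: bank2 row0 -> MISS (open row0); precharges=2
Acc 6: bank0 row4 -> MISS (open row4); precharges=3
Acc 7: bank2 row4 -> MISS (open row4); precharges=4
Acc 8: bank1 row1 -> MISS (open row1); precharges=4
Acc 9: bank2 row1 -> MISS (open row1); precharges=5
Acc 10: bank2 row2 -> MISS (open row2); precharges=6
Acc 11: bank1 row0 -> MISS (open row0); precharges=7
Acc 12: bank1 row0 -> HIT

Answer: 7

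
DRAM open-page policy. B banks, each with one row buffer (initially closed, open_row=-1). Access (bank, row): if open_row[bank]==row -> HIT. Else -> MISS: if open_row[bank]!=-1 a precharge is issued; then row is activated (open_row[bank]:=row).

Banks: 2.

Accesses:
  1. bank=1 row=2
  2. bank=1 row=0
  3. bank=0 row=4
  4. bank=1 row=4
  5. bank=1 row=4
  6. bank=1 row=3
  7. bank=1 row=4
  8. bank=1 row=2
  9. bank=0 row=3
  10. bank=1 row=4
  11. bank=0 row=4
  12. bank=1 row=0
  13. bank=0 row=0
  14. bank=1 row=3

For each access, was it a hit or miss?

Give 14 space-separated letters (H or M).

Acc 1: bank1 row2 -> MISS (open row2); precharges=0
Acc 2: bank1 row0 -> MISS (open row0); precharges=1
Acc 3: bank0 row4 -> MISS (open row4); precharges=1
Acc 4: bank1 row4 -> MISS (open row4); precharges=2
Acc 5: bank1 row4 -> HIT
Acc 6: bank1 row3 -> MISS (open row3); precharges=3
Acc 7: bank1 row4 -> MISS (open row4); precharges=4
Acc 8: bank1 row2 -> MISS (open row2); precharges=5
Acc 9: bank0 row3 -> MISS (open row3); precharges=6
Acc 10: bank1 row4 -> MISS (open row4); precharges=7
Acc 11: bank0 row4 -> MISS (open row4); precharges=8
Acc 12: bank1 row0 -> MISS (open row0); precharges=9
Acc 13: bank0 row0 -> MISS (open row0); precharges=10
Acc 14: bank1 row3 -> MISS (open row3); precharges=11

Answer: M M M M H M M M M M M M M M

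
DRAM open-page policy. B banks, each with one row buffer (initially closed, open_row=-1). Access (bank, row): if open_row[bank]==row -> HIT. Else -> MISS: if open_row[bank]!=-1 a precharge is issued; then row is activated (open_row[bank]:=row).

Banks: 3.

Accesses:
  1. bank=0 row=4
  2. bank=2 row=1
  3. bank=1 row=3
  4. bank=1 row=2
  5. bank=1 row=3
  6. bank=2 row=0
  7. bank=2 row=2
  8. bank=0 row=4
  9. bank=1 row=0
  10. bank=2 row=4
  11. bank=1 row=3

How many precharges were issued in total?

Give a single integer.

Answer: 7

Derivation:
Acc 1: bank0 row4 -> MISS (open row4); precharges=0
Acc 2: bank2 row1 -> MISS (open row1); precharges=0
Acc 3: bank1 row3 -> MISS (open row3); precharges=0
Acc 4: bank1 row2 -> MISS (open row2); precharges=1
Acc 5: bank1 row3 -> MISS (open row3); precharges=2
Acc 6: bank2 row0 -> MISS (open row0); precharges=3
Acc 7: bank2 row2 -> MISS (open row2); precharges=4
Acc 8: bank0 row4 -> HIT
Acc 9: bank1 row0 -> MISS (open row0); precharges=5
Acc 10: bank2 row4 -> MISS (open row4); precharges=6
Acc 11: bank1 row3 -> MISS (open row3); precharges=7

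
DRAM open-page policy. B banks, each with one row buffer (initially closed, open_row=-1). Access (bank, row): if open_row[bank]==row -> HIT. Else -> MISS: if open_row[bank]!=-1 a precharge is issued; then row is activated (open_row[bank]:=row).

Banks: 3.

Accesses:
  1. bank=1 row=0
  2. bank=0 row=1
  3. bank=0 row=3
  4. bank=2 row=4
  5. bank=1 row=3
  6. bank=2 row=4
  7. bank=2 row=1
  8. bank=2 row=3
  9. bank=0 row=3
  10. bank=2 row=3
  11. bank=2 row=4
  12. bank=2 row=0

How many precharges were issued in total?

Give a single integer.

Answer: 6

Derivation:
Acc 1: bank1 row0 -> MISS (open row0); precharges=0
Acc 2: bank0 row1 -> MISS (open row1); precharges=0
Acc 3: bank0 row3 -> MISS (open row3); precharges=1
Acc 4: bank2 row4 -> MISS (open row4); precharges=1
Acc 5: bank1 row3 -> MISS (open row3); precharges=2
Acc 6: bank2 row4 -> HIT
Acc 7: bank2 row1 -> MISS (open row1); precharges=3
Acc 8: bank2 row3 -> MISS (open row3); precharges=4
Acc 9: bank0 row3 -> HIT
Acc 10: bank2 row3 -> HIT
Acc 11: bank2 row4 -> MISS (open row4); precharges=5
Acc 12: bank2 row0 -> MISS (open row0); precharges=6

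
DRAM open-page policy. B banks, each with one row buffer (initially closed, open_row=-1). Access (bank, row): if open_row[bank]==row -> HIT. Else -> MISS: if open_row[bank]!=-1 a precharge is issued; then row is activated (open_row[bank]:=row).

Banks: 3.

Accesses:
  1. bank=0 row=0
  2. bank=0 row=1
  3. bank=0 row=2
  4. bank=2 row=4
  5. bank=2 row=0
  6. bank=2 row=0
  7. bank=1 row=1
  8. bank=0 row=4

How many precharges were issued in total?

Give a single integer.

Acc 1: bank0 row0 -> MISS (open row0); precharges=0
Acc 2: bank0 row1 -> MISS (open row1); precharges=1
Acc 3: bank0 row2 -> MISS (open row2); precharges=2
Acc 4: bank2 row4 -> MISS (open row4); precharges=2
Acc 5: bank2 row0 -> MISS (open row0); precharges=3
Acc 6: bank2 row0 -> HIT
Acc 7: bank1 row1 -> MISS (open row1); precharges=3
Acc 8: bank0 row4 -> MISS (open row4); precharges=4

Answer: 4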